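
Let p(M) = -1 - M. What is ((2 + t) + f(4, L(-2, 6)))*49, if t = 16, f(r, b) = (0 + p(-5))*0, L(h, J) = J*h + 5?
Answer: 882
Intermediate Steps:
L(h, J) = 5 + J*h
f(r, b) = 0 (f(r, b) = (0 + (-1 - 1*(-5)))*0 = (0 + (-1 + 5))*0 = (0 + 4)*0 = 4*0 = 0)
((2 + t) + f(4, L(-2, 6)))*49 = ((2 + 16) + 0)*49 = (18 + 0)*49 = 18*49 = 882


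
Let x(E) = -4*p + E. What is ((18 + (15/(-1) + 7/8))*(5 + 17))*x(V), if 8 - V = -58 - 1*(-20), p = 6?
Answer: 3751/2 ≈ 1875.5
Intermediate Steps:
V = 46 (V = 8 - (-58 - 1*(-20)) = 8 - (-58 + 20) = 8 - 1*(-38) = 8 + 38 = 46)
x(E) = -24 + E (x(E) = -4*6 + E = -24 + E)
((18 + (15/(-1) + 7/8))*(5 + 17))*x(V) = ((18 + (15/(-1) + 7/8))*(5 + 17))*(-24 + 46) = ((18 + (15*(-1) + 7*(⅛)))*22)*22 = ((18 + (-15 + 7/8))*22)*22 = ((18 - 113/8)*22)*22 = ((31/8)*22)*22 = (341/4)*22 = 3751/2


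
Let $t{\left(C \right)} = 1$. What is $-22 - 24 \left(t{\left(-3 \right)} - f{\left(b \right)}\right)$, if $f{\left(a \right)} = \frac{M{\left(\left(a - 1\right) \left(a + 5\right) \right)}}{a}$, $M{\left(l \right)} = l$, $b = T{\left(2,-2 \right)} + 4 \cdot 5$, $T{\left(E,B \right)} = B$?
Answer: $\frac{1426}{3} \approx 475.33$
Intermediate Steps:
$b = 18$ ($b = -2 + 4 \cdot 5 = -2 + 20 = 18$)
$f{\left(a \right)} = \frac{\left(-1 + a\right) \left(5 + a\right)}{a}$ ($f{\left(a \right)} = \frac{\left(a - 1\right) \left(a + 5\right)}{a} = \frac{\left(-1 + a\right) \left(5 + a\right)}{a}$)
$-22 - 24 \left(t{\left(-3 \right)} - f{\left(b \right)}\right) = -22 - 24 \left(1 - \left(4 + 18 - \frac{5}{18}\right)\right) = -22 - 24 \left(1 - \frac{391}{18}\right) = -22 - - \frac{1492}{3} = -22 + \frac{1492}{3} = \frac{1426}{3}$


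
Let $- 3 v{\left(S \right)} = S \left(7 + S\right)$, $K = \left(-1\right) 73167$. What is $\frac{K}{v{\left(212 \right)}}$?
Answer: $\frac{73167}{15476} \approx 4.7278$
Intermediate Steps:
$K = -73167$
$v{\left(S \right)} = - \frac{S \left(7 + S\right)}{3}$
$\frac{K}{v{\left(212 \right)}} = - \frac{73167}{\left(- \frac{1}{3}\right) 212 \left(7 + 212\right)} = - \frac{73167}{\left(- \frac{1}{3}\right) 212 \cdot 219} = - \frac{73167}{-15476} = \left(-73167\right) \left(- \frac{1}{15476}\right) = \frac{73167}{15476}$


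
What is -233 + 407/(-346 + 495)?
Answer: -34310/149 ≈ -230.27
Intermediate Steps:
-233 + 407/(-346 + 495) = -233 + 407/149 = -34310/149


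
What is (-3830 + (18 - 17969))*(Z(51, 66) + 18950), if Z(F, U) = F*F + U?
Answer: -470839877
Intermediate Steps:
Z(F, U) = U + F² (Z(F, U) = F² + U = U + F²)
(-3830 + (18 - 17969))*(Z(51, 66) + 18950) = (-3830 + (18 - 17969))*((66 + 51²) + 18950) = (-3830 - 17951)*((66 + 2601) + 18950) = -21781*(2667 + 18950) = -21781*21617 = -470839877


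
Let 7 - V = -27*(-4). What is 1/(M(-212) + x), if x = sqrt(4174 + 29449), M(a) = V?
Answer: 101/23422 + sqrt(33623)/23422 ≈ 0.012141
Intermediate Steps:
V = -101 (V = 7 - (-27)*(-4) = 7 - 1*108 = 7 - 108 = -101)
M(a) = -101
x = sqrt(33623) ≈ 183.37
1/(M(-212) + x) = 1/(-101 + sqrt(33623))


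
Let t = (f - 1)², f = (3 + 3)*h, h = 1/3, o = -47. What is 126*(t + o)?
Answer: -5796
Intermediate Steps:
h = ⅓ ≈ 0.33333
f = 2 (f = (3 + 3)*(⅓) = 6*(⅓) = 2)
t = 1 (t = (2 - 1)² = 1² = 1)
126*(t + o) = 126*(1 - 47) = 126*(-46) = -5796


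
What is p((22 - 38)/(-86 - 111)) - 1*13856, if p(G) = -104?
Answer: -13960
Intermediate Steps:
p((22 - 38)/(-86 - 111)) - 1*13856 = -104 - 1*13856 = -104 - 13856 = -13960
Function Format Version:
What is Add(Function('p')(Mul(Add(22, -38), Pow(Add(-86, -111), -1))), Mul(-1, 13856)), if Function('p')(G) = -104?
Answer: -13960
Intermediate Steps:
Add(Function('p')(Mul(Add(22, -38), Pow(Add(-86, -111), -1))), Mul(-1, 13856)) = Add(-104, Mul(-1, 13856)) = Add(-104, -13856) = -13960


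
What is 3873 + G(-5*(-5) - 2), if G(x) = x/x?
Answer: 3874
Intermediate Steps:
G(x) = 1
3873 + G(-5*(-5) - 2) = 3873 + 1 = 3874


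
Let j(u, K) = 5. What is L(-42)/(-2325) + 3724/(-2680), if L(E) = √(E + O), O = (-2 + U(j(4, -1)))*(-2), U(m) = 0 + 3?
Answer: -931/670 - 2*I*√11/2325 ≈ -1.3896 - 0.002853*I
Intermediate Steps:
U(m) = 3
O = -2 (O = (-2 + 3)*(-2) = 1*(-2) = -2)
L(E) = √(-2 + E) (L(E) = √(E - 2) = √(-2 + E))
L(-42)/(-2325) + 3724/(-2680) = √(-2 - 42)/(-2325) + 3724/(-2680) = √(-44)*(-1/2325) + 3724*(-1/2680) = (2*I*√11)*(-1/2325) - 931/670 = -2*I*√11/2325 - 931/670 = -931/670 - 2*I*√11/2325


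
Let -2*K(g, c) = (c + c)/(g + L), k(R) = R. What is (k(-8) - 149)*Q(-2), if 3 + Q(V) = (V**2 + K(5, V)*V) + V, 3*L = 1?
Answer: 1099/4 ≈ 274.75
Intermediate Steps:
L = 1/3 (L = (1/3)*1 = 1/3 ≈ 0.33333)
K(g, c) = -c/(1/3 + g) (K(g, c) = -(c + c)/(2*(g + 1/3)) = -2*c/(2*(1/3 + g)) = -c/(1/3 + g))
Q(V) = -3 + V + 13*V**2/16 (Q(V) = -3 + ((V**2 + (-3*V/(1 + 3*5))*V) + V) = -3 + ((V**2 + (-3*V/(1 + 15))*V) + V) = -3 + ((V**2 + (-3*V/16)*V) + V) = -3 + ((V**2 - 3*V**2/16) + V) = -3 + (13*V**2/16 + V) = -3 + (V + 13*V**2/16) = -3 + V + 13*V**2/16)
(k(-8) - 149)*Q(-2) = (-8 - 149)*(-3 - 2 + (13/16)*(-2)**2) = -157*(-3 - 2 + (13/16)*4) = -157*(-3 - 2 + 13/4) = -157*(-7/4) = 1099/4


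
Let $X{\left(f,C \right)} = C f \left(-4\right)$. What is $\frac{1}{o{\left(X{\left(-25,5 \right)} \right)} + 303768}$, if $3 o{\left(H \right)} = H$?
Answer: $\frac{3}{911804} \approx 3.2902 \cdot 10^{-6}$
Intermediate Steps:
$X{\left(f,C \right)} = - 4 C f$
$o{\left(H \right)} = \frac{H}{3}$
$\frac{1}{o{\left(X{\left(-25,5 \right)} \right)} + 303768} = \frac{1}{\frac{\left(-4\right) 5 \left(-25\right)}{3} + 303768} = \frac{1}{\frac{1}{3} \cdot 500 + 303768} = \frac{1}{\frac{500}{3} + 303768} = \frac{1}{\frac{911804}{3}} = \frac{3}{911804}$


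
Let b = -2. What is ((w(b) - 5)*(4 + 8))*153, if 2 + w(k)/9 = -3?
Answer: -91800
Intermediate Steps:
w(k) = -45 (w(k) = -18 + 9*(-3) = -18 - 27 = -45)
((w(b) - 5)*(4 + 8))*153 = ((-45 - 5)*(4 + 8))*153 = -50*12*153 = -600*153 = -91800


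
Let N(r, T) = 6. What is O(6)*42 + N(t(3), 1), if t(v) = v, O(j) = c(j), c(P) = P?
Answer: 258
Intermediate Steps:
O(j) = j
O(6)*42 + N(t(3), 1) = 6*42 + 6 = 252 + 6 = 258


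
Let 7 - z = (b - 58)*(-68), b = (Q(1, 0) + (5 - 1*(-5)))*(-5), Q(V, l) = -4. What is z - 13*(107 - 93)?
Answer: -6159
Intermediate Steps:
b = -30 (b = (-4 + (5 - 1*(-5)))*(-5) = (-4 + (5 + 5))*(-5) = (-4 + 10)*(-5) = 6*(-5) = -30)
z = -5977 (z = 7 - (-30 - 58)*(-68) = 7 - (-88)*(-68) = 7 - 1*5984 = 7 - 5984 = -5977)
z - 13*(107 - 93) = -5977 - 13*(107 - 93) = -5977 - 13*14 = -5977 - 182 = -6159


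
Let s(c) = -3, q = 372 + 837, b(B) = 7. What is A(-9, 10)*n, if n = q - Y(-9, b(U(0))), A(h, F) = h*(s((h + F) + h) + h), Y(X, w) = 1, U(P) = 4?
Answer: 130464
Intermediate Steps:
q = 1209
A(h, F) = h*(-3 + h)
n = 1208 (n = 1209 - 1*1 = 1209 - 1 = 1208)
A(-9, 10)*n = -9*(-3 - 9)*1208 = -9*(-12)*1208 = 108*1208 = 130464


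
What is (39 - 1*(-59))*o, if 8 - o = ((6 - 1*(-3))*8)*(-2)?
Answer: 14896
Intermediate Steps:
o = 152 (o = 8 - (6 - 1*(-3))*8*(-2) = 8 - (6 + 3)*8*(-2) = 8 - 9*8*(-2) = 8 - 72*(-2) = 8 - 1*(-144) = 8 + 144 = 152)
(39 - 1*(-59))*o = (39 - 1*(-59))*152 = (39 + 59)*152 = 98*152 = 14896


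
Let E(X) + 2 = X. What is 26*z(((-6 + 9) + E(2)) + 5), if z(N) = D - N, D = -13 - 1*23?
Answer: -1144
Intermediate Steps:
D = -36 (D = -13 - 23 = -36)
E(X) = -2 + X
z(N) = -36 - N
26*z(((-6 + 9) + E(2)) + 5) = 26*(-36 - (((-6 + 9) + (-2 + 2)) + 5)) = 26*(-36 - ((3 + 0) + 5)) = 26*(-36 - (3 + 5)) = 26*(-36 - 1*8) = 26*(-36 - 8) = 26*(-44) = -1144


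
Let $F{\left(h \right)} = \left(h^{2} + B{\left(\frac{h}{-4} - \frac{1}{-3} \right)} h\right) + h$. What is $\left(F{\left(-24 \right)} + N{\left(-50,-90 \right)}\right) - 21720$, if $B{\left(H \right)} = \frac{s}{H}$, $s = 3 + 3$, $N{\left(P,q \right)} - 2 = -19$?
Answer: $- \frac{402947}{19} \approx -21208.0$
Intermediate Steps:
$N{\left(P,q \right)} = -17$ ($N{\left(P,q \right)} = 2 - 19 = -17$)
$s = 6$
$B{\left(H \right)} = \frac{6}{H}$
$F{\left(h \right)} = h + h^{2} + \frac{6 h}{\frac{1}{3} - \frac{h}{4}}$ ($F{\left(h \right)} = \left(h^{2} + \frac{6}{\frac{h}{-4} - \frac{1}{-3}} h\right) + h = \left(h^{2} + \frac{6}{h \left(- \frac{1}{4}\right) - - \frac{1}{3}} h\right) + h = \left(h^{2} + \frac{6}{- \frac{h}{4} + \frac{1}{3}} h\right) + h = \left(h^{2} + \frac{6}{\frac{1}{3} - \frac{h}{4}} h\right) + h = \left(h^{2} + \frac{6 h}{\frac{1}{3} - \frac{h}{4}}\right) + h = h + h^{2} + \frac{6 h}{\frac{1}{3} - \frac{h}{4}}$)
$\left(F{\left(-24 \right)} + N{\left(-50,-90 \right)}\right) - 21720 = \left(- \frac{24 \left(-76 - -24 + 3 \left(-24\right)^{2}\right)}{-4 + 3 \left(-24\right)} - 17\right) - 21720 = \left(- \frac{24 \left(-76 + 24 + 3 \cdot 576\right)}{-4 - 72} - 17\right) - 21720 = \left(- \frac{24 \left(-76 + 24 + 1728\right)}{-76} - 17\right) - 21720 = \left(\left(-24\right) \left(- \frac{1}{76}\right) 1676 - 17\right) - 21720 = \left(\frac{10056}{19} - 17\right) - 21720 = \frac{9733}{19} - 21720 = - \frac{402947}{19}$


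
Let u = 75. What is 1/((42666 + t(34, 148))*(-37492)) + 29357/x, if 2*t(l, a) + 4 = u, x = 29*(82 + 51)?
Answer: 6714216981987/882131515538 ≈ 7.6114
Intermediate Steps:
x = 3857 (x = 29*133 = 3857)
t(l, a) = 71/2 (t(l, a) = -2 + (1/2)*75 = -2 + 75/2 = 71/2)
1/((42666 + t(34, 148))*(-37492)) + 29357/x = 1/((42666 + 71/2)*(-37492)) + 29357/3857 = -1/37492/(85403/2) + 29357*(1/3857) = (2/85403)*(-1/37492) + 29357/3857 = -1/1600964638 + 29357/3857 = 6714216981987/882131515538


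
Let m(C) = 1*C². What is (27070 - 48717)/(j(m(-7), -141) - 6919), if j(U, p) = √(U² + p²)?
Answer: 149775593/47850279 + 21647*√22282/47850279 ≈ 3.1976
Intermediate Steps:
m(C) = C²
(27070 - 48717)/(j(m(-7), -141) - 6919) = (27070 - 48717)/(√(((-7)²)² + (-141)²) - 6919) = -21647/(√(49² + 19881) - 6919) = -21647/(√(2401 + 19881) - 6919) = -21647/(√22282 - 6919) = -21647/(-6919 + √22282)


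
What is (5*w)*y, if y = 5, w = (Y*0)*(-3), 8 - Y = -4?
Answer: 0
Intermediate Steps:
Y = 12 (Y = 8 - 1*(-4) = 8 + 4 = 12)
w = 0 (w = (12*0)*(-3) = 0*(-3) = 0)
(5*w)*y = (5*0)*5 = 0*5 = 0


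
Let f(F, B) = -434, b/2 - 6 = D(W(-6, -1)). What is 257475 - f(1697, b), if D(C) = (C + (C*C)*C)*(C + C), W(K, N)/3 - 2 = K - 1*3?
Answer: 257909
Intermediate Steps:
W(K, N) = -3 + 3*K (W(K, N) = 6 + 3*(K - 1*3) = 6 + 3*(K - 3) = 6 + 3*(-3 + K) = 6 + (-9 + 3*K) = -3 + 3*K)
D(C) = 2*C*(C + C**3) (D(C) = (C + C**2*C)*(2*C) = (C + C**3)*(2*C) = 2*C*(C + C**3))
b = 779700 (b = 12 + 2*(2*(-3 + 3*(-6))**2*(1 + (-3 + 3*(-6))**2)) = 12 + 2*(2*(-3 - 18)**2*(1 + (-3 - 18)**2)) = 12 + 2*(2*(-21)**2*(1 + (-21)**2)) = 12 + 2*(2*441*(1 + 441)) = 12 + 2*(2*441*442) = 12 + 2*389844 = 12 + 779688 = 779700)
257475 - f(1697, b) = 257475 - 1*(-434) = 257475 + 434 = 257909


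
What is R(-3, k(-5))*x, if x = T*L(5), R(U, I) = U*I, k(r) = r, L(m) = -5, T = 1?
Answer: -75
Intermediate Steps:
R(U, I) = I*U
x = -5 (x = 1*(-5) = -5)
R(-3, k(-5))*x = -5*(-3)*(-5) = 15*(-5) = -75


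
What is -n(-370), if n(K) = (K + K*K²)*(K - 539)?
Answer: -46043913330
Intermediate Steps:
n(K) = (-539 + K)*(K + K³) (n(K) = (K + K³)*(-539 + K) = (-539 + K)*(K + K³))
-n(-370) = -(-370)*(-539 - 370 + (-370)³ - 539*(-370)²) = -(-370)*(-539 - 370 - 50653000 - 539*136900) = -(-370)*(-539 - 370 - 50653000 - 73789100) = -(-370)*(-124443009) = -1*46043913330 = -46043913330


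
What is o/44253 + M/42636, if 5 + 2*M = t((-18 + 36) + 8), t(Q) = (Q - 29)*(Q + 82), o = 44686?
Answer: 115027435/114349752 ≈ 1.0059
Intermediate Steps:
t(Q) = (-29 + Q)*(82 + Q)
M = -329/2 (M = -5/2 + (-2378 + ((-18 + 36) + 8)**2 + 53*((-18 + 36) + 8))/2 = -5/2 + (-2378 + (18 + 8)**2 + 53*(18 + 8))/2 = -5/2 + (-2378 + 26**2 + 53*26)/2 = -5/2 + (-2378 + 676 + 1378)/2 = -5/2 + (1/2)*(-324) = -5/2 - 162 = -329/2 ≈ -164.50)
o/44253 + M/42636 = 44686/44253 - 329/2/42636 = 44686*(1/44253) - 329/2*1/42636 = 44686/44253 - 329/85272 = 115027435/114349752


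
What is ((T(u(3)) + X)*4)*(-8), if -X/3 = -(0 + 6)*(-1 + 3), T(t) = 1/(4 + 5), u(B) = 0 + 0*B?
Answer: -10400/9 ≈ -1155.6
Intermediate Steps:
u(B) = 0 (u(B) = 0 + 0 = 0)
T(t) = 1/9
X = 36 (X = -(-3)*(0 + 6)*(-1 + 3) = -(-3)*6*2 = -(-3)*12 = -3*(-12) = 36)
((T(u(3)) + X)*4)*(-8) = ((1/9 + 36)*4)*(-8) = ((325/9)*4)*(-8) = (1300/9)*(-8) = -10400/9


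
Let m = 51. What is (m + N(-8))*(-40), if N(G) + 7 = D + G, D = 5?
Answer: -1640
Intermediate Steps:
N(G) = -2 + G (N(G) = -7 + (5 + G) = -2 + G)
(m + N(-8))*(-40) = (51 + (-2 - 8))*(-40) = (51 - 10)*(-40) = 41*(-40) = -1640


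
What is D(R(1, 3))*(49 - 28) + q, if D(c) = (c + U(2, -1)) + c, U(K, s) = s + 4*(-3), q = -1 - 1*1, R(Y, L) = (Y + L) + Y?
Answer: -65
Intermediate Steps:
R(Y, L) = L + 2*Y (R(Y, L) = (L + Y) + Y = L + 2*Y)
q = -2 (q = -1 - 1 = -2)
U(K, s) = -12 + s (U(K, s) = s - 12 = -12 + s)
D(c) = -13 + 2*c (D(c) = (c + (-12 - 1)) + c = (c - 13) + c = (-13 + c) + c = -13 + 2*c)
D(R(1, 3))*(49 - 28) + q = (-13 + 2*(3 + 2*1))*(49 - 28) - 2 = (-13 + 2*(3 + 2))*21 - 2 = (-13 + 2*5)*21 - 2 = (-13 + 10)*21 - 2 = -3*21 - 2 = -63 - 2 = -65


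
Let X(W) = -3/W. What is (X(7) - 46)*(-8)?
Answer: 2600/7 ≈ 371.43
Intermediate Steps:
(X(7) - 46)*(-8) = (-3/7 - 46)*(-8) = -325/7*(-8) = 2600/7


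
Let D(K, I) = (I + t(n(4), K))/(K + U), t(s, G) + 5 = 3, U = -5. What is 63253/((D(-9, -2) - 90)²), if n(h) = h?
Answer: 3099397/394384 ≈ 7.8588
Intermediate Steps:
t(s, G) = -2 (t(s, G) = -5 + 3 = -2)
D(K, I) = (-2 + I)/(-5 + K) (D(K, I) = (I - 2)/(K - 5) = (-2 + I)/(-5 + K))
63253/((D(-9, -2) - 90)²) = 63253/(((-2 - 2)/(-5 - 9) - 90)²) = 63253/((-4/(-14) - 90)²) = 63253/((-1/14*(-4) - 90)²) = 63253/((2/7 - 90)²) = 63253/((-628/7)²) = 63253/(394384/49) = 63253*(49/394384) = 3099397/394384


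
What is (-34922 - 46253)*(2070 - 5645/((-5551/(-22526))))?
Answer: 1341343817500/793 ≈ 1.6915e+9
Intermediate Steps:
(-34922 - 46253)*(2070 - 5645/((-5551/(-22526)))) = -81175*(2070 - 5645/((-5551*(-1/22526)))) = -81175*(2070 - 5645/793/3218) = -81175*(2070 - 5645*3218/793) = -81175*(2070 - 18165610/793) = -81175*(-16524100/793) = 1341343817500/793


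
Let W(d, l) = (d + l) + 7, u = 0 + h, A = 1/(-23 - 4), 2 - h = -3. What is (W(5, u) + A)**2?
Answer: 209764/729 ≈ 287.74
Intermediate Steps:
h = 5 (h = 2 - 1*(-3) = 2 + 3 = 5)
A = -1/27 (A = 1/(-27) = -1/27 ≈ -0.037037)
u = 5 (u = 0 + 5 = 5)
W(d, l) = 7 + d + l
(W(5, u) + A)**2 = ((7 + 5 + 5) - 1/27)**2 = (17 - 1/27)**2 = (458/27)**2 = 209764/729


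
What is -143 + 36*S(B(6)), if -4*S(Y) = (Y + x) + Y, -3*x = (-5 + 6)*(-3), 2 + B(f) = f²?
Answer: -764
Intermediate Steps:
B(f) = -2 + f²
x = 1 (x = -(-5 + 6)*(-3)/3 = -(-3)/3 = -⅓*(-3) = 1)
S(Y) = -¼ - Y/2 (S(Y) = -((Y + 1) + Y)/4 = -((1 + Y) + Y)/4 = -(1 + 2*Y)/4 = -¼ - Y/2)
-143 + 36*S(B(6)) = -143 + 36*(-¼ - (-2 + 6²)/2) = -143 + 36*(-¼ - (-2 + 36)/2) = -143 + 36*(-¼ - ½*34) = -143 + 36*(-¼ - 17) = -143 + 36*(-69/4) = -143 - 621 = -764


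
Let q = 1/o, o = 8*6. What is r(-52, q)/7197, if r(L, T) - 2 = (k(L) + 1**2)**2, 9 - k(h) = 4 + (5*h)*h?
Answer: 60876066/2399 ≈ 25376.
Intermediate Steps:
o = 48
k(h) = 5 - 5*h**2 (k(h) = 9 - (4 + (5*h)*h) = 9 - (4 + 5*h**2) = 9 + (-4 - 5*h**2) = 5 - 5*h**2)
q = 1/48 ≈ 0.020833
r(L, T) = 2 + (6 - 5*L**2)**2 (r(L, T) = 2 + ((5 - 5*L**2) + 1**2)**2 = 2 + ((5 - 5*L**2) + 1)**2 = 2 + (6 - 5*L**2)**2)
r(-52, q)/7197 = (2 + (-6 + 5*(-52)**2)**2)/7197 = (2 + (-6 + 5*2704)**2)*(1/7197) = (2 + (-6 + 13520)**2)*(1/7197) = (2 + 13514**2)*(1/7197) = (2 + 182628196)*(1/7197) = 182628198*(1/7197) = 60876066/2399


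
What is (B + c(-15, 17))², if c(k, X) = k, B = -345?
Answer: 129600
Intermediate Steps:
(B + c(-15, 17))² = (-345 - 15)² = (-360)² = 129600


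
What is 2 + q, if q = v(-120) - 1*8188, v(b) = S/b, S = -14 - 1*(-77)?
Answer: -327461/40 ≈ -8186.5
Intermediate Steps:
S = 63 (S = -14 + 77 = 63)
v(b) = 63/b
q = -327541/40 (q = 63/(-120) - 1*8188 = 63*(-1/120) - 8188 = -21/40 - 8188 = -327541/40 ≈ -8188.5)
2 + q = 2 - 327541/40 = -327461/40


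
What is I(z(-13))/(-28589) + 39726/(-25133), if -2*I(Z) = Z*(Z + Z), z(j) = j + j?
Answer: -1118736706/718527337 ≈ -1.5570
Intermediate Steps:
z(j) = 2*j
I(Z) = -Z**2 (I(Z) = -Z*(Z + Z)/2 = -Z*2*Z/2 = -Z**2)
I(z(-13))/(-28589) + 39726/(-25133) = -(2*(-13))**2/(-28589) + 39726/(-25133) = -1*(-26)**2*(-1/28589) + 39726*(-1/25133) = -1*676*(-1/28589) - 39726/25133 = -676*(-1/28589) - 39726/25133 = 676/28589 - 39726/25133 = -1118736706/718527337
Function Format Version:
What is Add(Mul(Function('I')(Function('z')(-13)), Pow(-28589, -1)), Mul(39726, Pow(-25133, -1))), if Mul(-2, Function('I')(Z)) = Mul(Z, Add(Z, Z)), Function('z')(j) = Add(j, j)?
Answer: Rational(-1118736706, 718527337) ≈ -1.5570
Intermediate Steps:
Function('z')(j) = Mul(2, j)
Function('I')(Z) = Mul(-1, Pow(Z, 2)) (Function('I')(Z) = Mul(Rational(-1, 2), Mul(Z, Add(Z, Z))) = Mul(Rational(-1, 2), Mul(Z, Mul(2, Z))) = Mul(Rational(-1, 2), Mul(2, Pow(Z, 2))) = Mul(-1, Pow(Z, 2)))
Add(Mul(Function('I')(Function('z')(-13)), Pow(-28589, -1)), Mul(39726, Pow(-25133, -1))) = Add(Mul(Mul(-1, Pow(Mul(2, -13), 2)), Pow(-28589, -1)), Mul(39726, Pow(-25133, -1))) = Add(Mul(Mul(-1, Pow(-26, 2)), Rational(-1, 28589)), Mul(39726, Rational(-1, 25133))) = Add(Mul(Mul(-1, 676), Rational(-1, 28589)), Rational(-39726, 25133)) = Add(Mul(-676, Rational(-1, 28589)), Rational(-39726, 25133)) = Add(Rational(676, 28589), Rational(-39726, 25133)) = Rational(-1118736706, 718527337)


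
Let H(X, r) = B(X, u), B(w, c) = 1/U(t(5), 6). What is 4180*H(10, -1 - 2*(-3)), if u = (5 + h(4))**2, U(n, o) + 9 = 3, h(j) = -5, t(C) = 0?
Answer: -2090/3 ≈ -696.67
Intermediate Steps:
U(n, o) = -6 (U(n, o) = -9 + 3 = -6)
u = 0 (u = (5 - 5)**2 = 0**2 = 0)
B(w, c) = -1/6 (B(w, c) = 1/(-6) = -1/6)
H(X, r) = -1/6
4180*H(10, -1 - 2*(-3)) = 4180*(-1/6) = -2090/3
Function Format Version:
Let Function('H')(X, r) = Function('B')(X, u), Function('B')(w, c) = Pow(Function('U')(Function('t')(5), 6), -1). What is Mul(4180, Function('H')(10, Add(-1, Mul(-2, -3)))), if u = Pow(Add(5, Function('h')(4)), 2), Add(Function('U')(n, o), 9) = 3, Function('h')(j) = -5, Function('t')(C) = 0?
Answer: Rational(-2090, 3) ≈ -696.67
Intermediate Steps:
Function('U')(n, o) = -6 (Function('U')(n, o) = Add(-9, 3) = -6)
u = 0 (u = Pow(Add(5, -5), 2) = Pow(0, 2) = 0)
Function('B')(w, c) = Rational(-1, 6) (Function('B')(w, c) = Pow(-6, -1) = Rational(-1, 6))
Function('H')(X, r) = Rational(-1, 6)
Mul(4180, Function('H')(10, Add(-1, Mul(-2, -3)))) = Mul(4180, Rational(-1, 6)) = Rational(-2090, 3)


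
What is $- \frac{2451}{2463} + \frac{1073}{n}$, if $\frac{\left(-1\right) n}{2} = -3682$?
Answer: $- \frac{5135455}{6045844} \approx -0.84942$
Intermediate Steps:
$n = 7364$ ($n = \left(-2\right) \left(-3682\right) = 7364$)
$- \frac{2451}{2463} + \frac{1073}{n} = - \frac{2451}{2463} + \frac{1073}{7364} = \left(-2451\right) \frac{1}{2463} + 1073 \cdot \frac{1}{7364} = - \frac{817}{821} + \frac{1073}{7364} = - \frac{5135455}{6045844}$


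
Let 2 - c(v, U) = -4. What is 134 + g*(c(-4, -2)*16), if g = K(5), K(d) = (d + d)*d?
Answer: 4934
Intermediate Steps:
c(v, U) = 6 (c(v, U) = 2 - 1*(-4) = 2 + 4 = 6)
K(d) = 2*d**2 (K(d) = (2*d)*d = 2*d**2)
g = 50 (g = 2*5**2 = 2*25 = 50)
134 + g*(c(-4, -2)*16) = 134 + 50*(6*16) = 134 + 50*96 = 134 + 4800 = 4934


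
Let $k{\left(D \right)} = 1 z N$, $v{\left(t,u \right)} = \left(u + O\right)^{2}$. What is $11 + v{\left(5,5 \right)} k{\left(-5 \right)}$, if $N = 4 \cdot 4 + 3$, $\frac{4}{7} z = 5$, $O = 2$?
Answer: $\frac{32629}{4} \approx 8157.3$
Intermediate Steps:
$z = \frac{35}{4}$ ($z = \frac{7}{4} \cdot 5 = \frac{35}{4} \approx 8.75$)
$N = 19$ ($N = 16 + 3 = 19$)
$v{\left(t,u \right)} = \left(2 + u\right)^{2}$ ($v{\left(t,u \right)} = \left(u + 2\right)^{2} = \left(2 + u\right)^{2}$)
$k{\left(D \right)} = \frac{665}{4}$ ($k{\left(D \right)} = 1 \cdot \frac{35}{4} \cdot 19 = \frac{35}{4} \cdot 19 = \frac{665}{4}$)
$11 + v{\left(5,5 \right)} k{\left(-5 \right)} = 11 + \left(2 + 5\right)^{2} \cdot \frac{665}{4} = 11 + 7^{2} \cdot \frac{665}{4} = 11 + 49 \cdot \frac{665}{4} = 11 + \frac{32585}{4} = \frac{32629}{4}$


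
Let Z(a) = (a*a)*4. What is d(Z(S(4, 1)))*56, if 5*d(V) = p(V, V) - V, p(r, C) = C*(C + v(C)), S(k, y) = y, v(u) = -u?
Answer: -224/5 ≈ -44.800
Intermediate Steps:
p(r, C) = 0 (p(r, C) = C*(C - C) = C*0 = 0)
Z(a) = 4*a**2 (Z(a) = a**2*4 = 4*a**2)
d(V) = -V/5 (d(V) = (0 - V)/5 = (-V)/5 = -V/5)
d(Z(S(4, 1)))*56 = -4*1**2/5*56 = -4/5*56 = -224/5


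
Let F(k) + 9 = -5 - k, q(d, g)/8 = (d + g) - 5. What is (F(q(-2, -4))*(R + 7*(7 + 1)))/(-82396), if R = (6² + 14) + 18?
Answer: -2294/20599 ≈ -0.11136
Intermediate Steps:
q(d, g) = -40 + 8*d + 8*g (q(d, g) = 8*((d + g) - 5) = 8*(-5 + d + g) = -40 + 8*d + 8*g)
R = 68 (R = (36 + 14) + 18 = 50 + 18 = 68)
F(k) = -14 - k (F(k) = -9 + (-5 - k) = -14 - k)
(F(q(-2, -4))*(R + 7*(7 + 1)))/(-82396) = ((-14 - (-40 + 8*(-2) + 8*(-4)))*(68 + 7*(7 + 1)))/(-82396) = ((-14 - (-40 - 16 - 32))*(68 + 7*8))*(-1/82396) = ((-14 - 1*(-88))*(68 + 56))*(-1/82396) = ((-14 + 88)*124)*(-1/82396) = (74*124)*(-1/82396) = 9176*(-1/82396) = -2294/20599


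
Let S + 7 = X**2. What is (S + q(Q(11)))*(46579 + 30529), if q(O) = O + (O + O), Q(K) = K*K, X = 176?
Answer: 2415947856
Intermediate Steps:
Q(K) = K**2
q(O) = 3*O (q(O) = O + 2*O = 3*O)
S = 30969 (S = -7 + 176**2 = -7 + 30976 = 30969)
(S + q(Q(11)))*(46579 + 30529) = (30969 + 3*11**2)*(46579 + 30529) = (30969 + 3*121)*77108 = (30969 + 363)*77108 = 31332*77108 = 2415947856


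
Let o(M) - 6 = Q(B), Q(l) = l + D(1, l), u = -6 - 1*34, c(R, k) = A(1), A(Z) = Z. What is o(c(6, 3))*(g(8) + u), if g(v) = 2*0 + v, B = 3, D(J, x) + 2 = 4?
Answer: -352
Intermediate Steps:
c(R, k) = 1
u = -40 (u = -6 - 34 = -40)
D(J, x) = 2 (D(J, x) = -2 + 4 = 2)
Q(l) = 2 + l (Q(l) = l + 2 = 2 + l)
o(M) = 11 (o(M) = 6 + (2 + 3) = 6 + 5 = 11)
g(v) = v (g(v) = 0 + v = v)
o(c(6, 3))*(g(8) + u) = 11*(8 - 40) = 11*(-32) = -352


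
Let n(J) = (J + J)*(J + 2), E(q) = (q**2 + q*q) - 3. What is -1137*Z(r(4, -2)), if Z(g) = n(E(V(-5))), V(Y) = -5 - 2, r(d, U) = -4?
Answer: -20954910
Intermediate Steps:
V(Y) = -7
E(q) = -3 + 2*q**2 (E(q) = (q**2 + q**2) - 3 = 2*q**2 - 3 = -3 + 2*q**2)
n(J) = 2*J*(2 + J) (n(J) = (2*J)*(2 + J) = 2*J*(2 + J))
Z(g) = 18430 (Z(g) = 2*(-3 + 2*(-7)**2)*(2 + (-3 + 2*(-7)**2)) = 2*(-3 + 2*49)*(2 + (-3 + 2*49)) = 2*(-3 + 98)*(2 + (-3 + 98)) = 2*95*(2 + 95) = 2*95*97 = 18430)
-1137*Z(r(4, -2)) = -1137*18430 = -20954910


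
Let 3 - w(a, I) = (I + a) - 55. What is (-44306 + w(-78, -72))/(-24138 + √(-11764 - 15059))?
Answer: 354812508/194223289 + 44098*I*√26823/582669867 ≈ 1.8268 + 0.012395*I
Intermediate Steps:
w(a, I) = 58 - I - a (w(a, I) = 3 - ((I + a) - 55) = 3 - (-55 + I + a) = 3 + (55 - I - a) = 58 - I - a)
(-44306 + w(-78, -72))/(-24138 + √(-11764 - 15059)) = (-44306 + (58 - 1*(-72) - 1*(-78)))/(-24138 + √(-11764 - 15059)) = (-44306 + (58 + 72 + 78))/(-24138 + √(-26823)) = (-44306 + 208)/(-24138 + I*√26823) = -44098/(-24138 + I*√26823)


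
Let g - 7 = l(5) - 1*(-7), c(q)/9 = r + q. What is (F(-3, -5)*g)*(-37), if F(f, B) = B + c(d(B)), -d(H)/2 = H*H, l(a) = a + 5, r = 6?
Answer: 356088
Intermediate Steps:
l(a) = 5 + a
d(H) = -2*H**2 (d(H) = -2*H*H = -2*H**2)
c(q) = 54 + 9*q (c(q) = 9*(6 + q) = 54 + 9*q)
F(f, B) = 54 + B - 18*B**2 (F(f, B) = B + (54 + 9*(-2*B**2)) = B + (54 - 18*B**2) = 54 + B - 18*B**2)
g = 24 (g = 7 + ((5 + 5) - 1*(-7)) = 7 + (10 + 7) = 7 + 17 = 24)
(F(-3, -5)*g)*(-37) = ((54 - 5 - 18*(-5)**2)*24)*(-37) = ((54 - 5 - 18*25)*24)*(-37) = ((54 - 5 - 450)*24)*(-37) = -401*24*(-37) = -9624*(-37) = 356088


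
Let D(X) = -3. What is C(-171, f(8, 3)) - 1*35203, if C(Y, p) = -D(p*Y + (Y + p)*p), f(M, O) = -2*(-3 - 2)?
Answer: -35200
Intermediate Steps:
f(M, O) = 10 (f(M, O) = -2*(-5) = 10)
C(Y, p) = 3 (C(Y, p) = -1*(-3) = 3)
C(-171, f(8, 3)) - 1*35203 = 3 - 1*35203 = 3 - 35203 = -35200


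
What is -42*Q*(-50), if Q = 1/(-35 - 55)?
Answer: -70/3 ≈ -23.333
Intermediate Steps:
Q = -1/90 (Q = 1/(-90) = -1/90 ≈ -0.011111)
-42*Q*(-50) = -42*(-1/90)*(-50) = (7/15)*(-50) = -70/3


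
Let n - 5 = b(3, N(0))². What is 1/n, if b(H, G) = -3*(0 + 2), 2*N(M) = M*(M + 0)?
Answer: 1/41 ≈ 0.024390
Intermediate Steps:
N(M) = M²/2 (N(M) = (M*(M + 0))/2 = (M*M)/2 = M²/2)
b(H, G) = -6 (b(H, G) = -3*2 = -6)
n = 41 (n = 5 + (-6)² = 5 + 36 = 41)
1/n = 1/41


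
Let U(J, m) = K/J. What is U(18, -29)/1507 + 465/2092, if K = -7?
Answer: 6299473/28373796 ≈ 0.22202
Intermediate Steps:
U(J, m) = -7/J
U(18, -29)/1507 + 465/2092 = -7/18/1507 + 465/2092 = -7*1/18*(1/1507) + 465*(1/2092) = -7/18*1/1507 + 465/2092 = -7/27126 + 465/2092 = 6299473/28373796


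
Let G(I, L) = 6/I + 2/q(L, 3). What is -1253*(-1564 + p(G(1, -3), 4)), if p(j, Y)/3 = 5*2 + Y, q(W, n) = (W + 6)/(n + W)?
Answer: 1907066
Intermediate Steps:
q(W, n) = (6 + W)/(W + n)
G(I, L) = 6/I + 2*(3 + L)/(6 + L) (G(I, L) = 6/I + 2/(((6 + L)/(L + 3))) = 6/I + 2/(((6 + L)/(3 + L))) = 6/I + 2*((3 + L)/(6 + L)) = 6/I + 2*(3 + L)/(6 + L))
p(j, Y) = 30 + 3*Y (p(j, Y) = 3*(5*2 + Y) = 3*(10 + Y) = 30 + 3*Y)
-1253*(-1564 + p(G(1, -3), 4)) = -1253*(-1564 + (30 + 3*4)) = -1253*(-1564 + (30 + 12)) = -1253*(-1564 + 42) = -1253*(-1522) = 1907066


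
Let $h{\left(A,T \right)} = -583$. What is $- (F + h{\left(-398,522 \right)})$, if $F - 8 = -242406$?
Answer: $242981$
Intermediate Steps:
$F = -242398$ ($F = 8 - 242406 = -242398$)
$- (F + h{\left(-398,522 \right)}) = - (-242398 - 583) = \left(-1\right) \left(-242981\right) = 242981$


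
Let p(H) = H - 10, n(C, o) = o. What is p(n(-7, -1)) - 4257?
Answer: -4268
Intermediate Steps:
p(H) = -10 + H
p(n(-7, -1)) - 4257 = (-10 - 1) - 4257 = -11 - 4257 = -4268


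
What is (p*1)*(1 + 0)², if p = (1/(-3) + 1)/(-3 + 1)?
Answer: -⅓ ≈ -0.33333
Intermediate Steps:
p = -⅓ (p = (1*(-⅓) + 1)/(-2) = (-⅓ + 1)*(-½) = (⅔)*(-½) = -⅓ ≈ -0.33333)
(p*1)*(1 + 0)² = (-⅓*1)*(1 + 0)² = -⅓*1² = -⅓*1 = -⅓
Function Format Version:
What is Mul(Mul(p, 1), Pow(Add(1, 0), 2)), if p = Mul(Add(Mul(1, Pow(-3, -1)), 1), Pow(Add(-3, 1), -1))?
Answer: Rational(-1, 3) ≈ -0.33333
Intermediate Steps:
p = Rational(-1, 3) (p = Mul(Add(Mul(1, Rational(-1, 3)), 1), Pow(-2, -1)) = Mul(Add(Rational(-1, 3), 1), Rational(-1, 2)) = Mul(Rational(2, 3), Rational(-1, 2)) = Rational(-1, 3) ≈ -0.33333)
Mul(Mul(p, 1), Pow(Add(1, 0), 2)) = Mul(Mul(Rational(-1, 3), 1), Pow(Add(1, 0), 2)) = Mul(Rational(-1, 3), Pow(1, 2)) = Mul(Rational(-1, 3), 1) = Rational(-1, 3)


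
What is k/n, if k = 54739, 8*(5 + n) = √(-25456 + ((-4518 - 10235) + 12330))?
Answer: -17516480/29479 - 437912*I*√27879/29479 ≈ -594.2 - 2480.3*I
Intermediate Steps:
n = -5 + I*√27879/8 (n = -5 + √(-25456 + ((-4518 - 10235) + 12330))/8 = -5 + √(-25456 + (-14753 + 12330))/8 = -5 + √(-25456 - 2423)/8 = -5 + √(-27879)/8 = -5 + (I*√27879)/8 = -5 + I*√27879/8 ≈ -5.0 + 20.871*I)
k/n = 54739/(-5 + I*√27879/8)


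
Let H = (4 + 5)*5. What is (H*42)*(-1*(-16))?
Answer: 30240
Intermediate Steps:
H = 45 (H = 9*5 = 45)
(H*42)*(-1*(-16)) = (45*42)*(-1*(-16)) = 1890*16 = 30240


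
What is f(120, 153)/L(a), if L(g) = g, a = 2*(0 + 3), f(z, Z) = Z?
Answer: 51/2 ≈ 25.500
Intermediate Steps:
a = 6 (a = 2*3 = 6)
f(120, 153)/L(a) = 153/6 = 153*(⅙) = 51/2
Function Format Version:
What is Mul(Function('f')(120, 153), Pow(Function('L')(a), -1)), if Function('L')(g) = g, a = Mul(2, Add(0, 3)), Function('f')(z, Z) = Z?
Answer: Rational(51, 2) ≈ 25.500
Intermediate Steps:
a = 6 (a = Mul(2, 3) = 6)
Mul(Function('f')(120, 153), Pow(Function('L')(a), -1)) = Mul(153, Pow(6, -1)) = Mul(153, Rational(1, 6)) = Rational(51, 2)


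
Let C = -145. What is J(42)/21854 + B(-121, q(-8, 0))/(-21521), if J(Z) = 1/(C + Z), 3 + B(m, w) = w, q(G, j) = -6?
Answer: 20237137/48442953202 ≈ 0.00041775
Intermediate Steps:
B(m, w) = -3 + w
J(Z) = 1/(-145 + Z)
J(42)/21854 + B(-121, q(-8, 0))/(-21521) = 1/((-145 + 42)*21854) + (-3 - 6)/(-21521) = (1/21854)/(-103) - 9*(-1/21521) = -1/103*1/21854 + 9/21521 = -1/2250962 + 9/21521 = 20237137/48442953202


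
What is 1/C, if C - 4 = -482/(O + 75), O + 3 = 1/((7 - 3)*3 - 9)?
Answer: -217/578 ≈ -0.37543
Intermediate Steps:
O = -8/3 (O = -3 + 1/((7 - 3)*3 - 9) = -3 + 1/(4*3 - 9) = -3 + 1/(12 - 9) = -3 + 1/3 = -8/3 ≈ -2.6667)
C = -578/217 (C = 4 - 482/(-8/3 + 75) = 4 - 482/(217/3) = 4 + (3/217)*(-482) = 4 - 1446/217 = -578/217 ≈ -2.6636)
1/C = 1/(-578/217) = -217/578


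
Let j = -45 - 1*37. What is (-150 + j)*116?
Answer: -26912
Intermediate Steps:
j = -82 (j = -45 - 37 = -82)
(-150 + j)*116 = (-150 - 82)*116 = -232*116 = -26912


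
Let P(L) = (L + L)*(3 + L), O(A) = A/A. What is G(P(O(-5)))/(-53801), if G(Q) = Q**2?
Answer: -64/53801 ≈ -0.0011896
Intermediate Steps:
O(A) = 1
P(L) = 2*L*(3 + L) (P(L) = (2*L)*(3 + L) = 2*L*(3 + L))
G(P(O(-5)))/(-53801) = (2*1*(3 + 1))**2/(-53801) = (2*1*4)**2*(-1/53801) = 8**2*(-1/53801) = 64*(-1/53801) = -64/53801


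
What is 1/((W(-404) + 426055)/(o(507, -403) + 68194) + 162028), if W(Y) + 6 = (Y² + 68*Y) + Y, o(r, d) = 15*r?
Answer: 75799/12282121761 ≈ 6.1715e-6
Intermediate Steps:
W(Y) = -6 + Y² + 69*Y (W(Y) = -6 + ((Y² + 68*Y) + Y) = -6 + (Y² + 69*Y) = -6 + Y² + 69*Y)
1/((W(-404) + 426055)/(o(507, -403) + 68194) + 162028) = 1/(((-6 + (-404)² + 69*(-404)) + 426055)/(15*507 + 68194) + 162028) = 1/(((-6 + 163216 - 27876) + 426055)/(7605 + 68194) + 162028) = 1/((135334 + 426055)/75799 + 162028) = 1/(561389*(1/75799) + 162028) = 1/(561389/75799 + 162028) = 1/(12282121761/75799) = 75799/12282121761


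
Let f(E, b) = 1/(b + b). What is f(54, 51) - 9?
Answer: -917/102 ≈ -8.9902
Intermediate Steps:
f(E, b) = 1/(2*b)
f(54, 51) - 9 = (½)/51 - 9 = (½)*(1/51) - 9 = 1/102 - 9 = -917/102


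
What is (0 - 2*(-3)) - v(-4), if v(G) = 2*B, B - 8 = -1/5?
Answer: -48/5 ≈ -9.6000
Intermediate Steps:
B = 39/5 (B = 8 - 1/5 = 8 + (⅕)*(-1) = 8 - ⅕ = 39/5 ≈ 7.8000)
v(G) = 78/5 (v(G) = 2*(39/5) = 78/5)
(0 - 2*(-3)) - v(-4) = (0 - 2*(-3)) - 1*78/5 = (0 + 6) - 78/5 = 6 - 78/5 = -48/5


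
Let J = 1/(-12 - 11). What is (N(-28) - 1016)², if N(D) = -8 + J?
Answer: 554743809/529 ≈ 1.0487e+6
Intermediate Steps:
J = -1/23 (J = 1/(-23) = -1/23 ≈ -0.043478)
N(D) = -185/23 (N(D) = -8 - 1/23 = -185/23)
(N(-28) - 1016)² = (-185/23 - 1016)² = (-23553/23)² = 554743809/529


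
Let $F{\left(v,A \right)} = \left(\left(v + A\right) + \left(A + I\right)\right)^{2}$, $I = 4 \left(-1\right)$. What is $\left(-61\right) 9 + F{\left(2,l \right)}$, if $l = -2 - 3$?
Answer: $-405$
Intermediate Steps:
$I = -4$
$l = -5$ ($l = -2 - 3 = -5$)
$F{\left(v,A \right)} = \left(-4 + v + 2 A\right)^{2}$ ($F{\left(v,A \right)} = \left(\left(v + A\right) + \left(A - 4\right)\right)^{2} = \left(\left(A + v\right) + \left(-4 + A\right)\right)^{2} = \left(-4 + v + 2 A\right)^{2}$)
$\left(-61\right) 9 + F{\left(2,l \right)} = \left(-61\right) 9 + \left(-4 + 2 + 2 \left(-5\right)\right)^{2} = -549 + \left(-4 + 2 - 10\right)^{2} = -549 + \left(-12\right)^{2} = -549 + 144 = -405$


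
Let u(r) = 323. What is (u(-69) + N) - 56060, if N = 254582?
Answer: 198845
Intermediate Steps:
(u(-69) + N) - 56060 = (323 + 254582) - 56060 = 254905 - 56060 = 198845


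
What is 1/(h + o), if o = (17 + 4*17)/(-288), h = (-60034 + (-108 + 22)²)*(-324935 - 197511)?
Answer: 288/7920147613739 ≈ 3.6363e-11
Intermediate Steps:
h = 27500512548 (h = (-60034 + (-86)²)*(-522446) = (-60034 + 7396)*(-522446) = -52638*(-522446) = 27500512548)
o = -85/288 (o = -(17 + 68)/288 = -1/288*85 = -85/288 ≈ -0.29514)
1/(h + o) = 1/(27500512548 - 85/288) = 1/(7920147613739/288) = 288/7920147613739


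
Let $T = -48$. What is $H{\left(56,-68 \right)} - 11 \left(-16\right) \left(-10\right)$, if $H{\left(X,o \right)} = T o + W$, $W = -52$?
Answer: $1452$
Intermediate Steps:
$H{\left(X,o \right)} = -52 - 48 o$ ($H{\left(X,o \right)} = - 48 o - 52 = -52 - 48 o$)
$H{\left(56,-68 \right)} - 11 \left(-16\right) \left(-10\right) = \left(-52 - -3264\right) - 11 \left(-16\right) \left(-10\right) = \left(-52 + 3264\right) - \left(-176\right) \left(-10\right) = 3212 - 1760 = 1452$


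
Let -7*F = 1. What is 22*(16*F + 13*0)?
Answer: -352/7 ≈ -50.286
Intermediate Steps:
F = -⅐ (F = -⅐*1 = -⅐ ≈ -0.14286)
22*(16*F + 13*0) = 22*(16*(-⅐) + 13*0) = 22*(-16/7 + 0) = 22*(-16/7) = -352/7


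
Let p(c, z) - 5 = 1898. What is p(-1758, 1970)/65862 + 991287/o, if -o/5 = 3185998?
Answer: -8743343356/262295250345 ≈ -0.033334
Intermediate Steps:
p(c, z) = 1903 (p(c, z) = 5 + 1898 = 1903)
o = -15929990 (o = -5*3185998 = -15929990)
p(-1758, 1970)/65862 + 991287/o = 1903/65862 + 991287/(-15929990) = 1903*(1/65862) + 991287*(-1/15929990) = 1903/65862 - 991287/15929990 = -8743343356/262295250345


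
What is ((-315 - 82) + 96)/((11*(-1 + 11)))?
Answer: -301/110 ≈ -2.7364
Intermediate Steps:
((-315 - 82) + 96)/((11*(-1 + 11))) = (-397 + 96)/((11*10)) = -301/110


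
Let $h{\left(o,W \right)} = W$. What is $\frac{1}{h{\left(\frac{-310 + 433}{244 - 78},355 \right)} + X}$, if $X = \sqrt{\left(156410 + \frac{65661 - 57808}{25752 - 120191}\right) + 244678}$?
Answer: $- \frac{33525845}{25976666804} + \frac{\sqrt{3577192719266981}}{25976666804} \approx 0.0010118$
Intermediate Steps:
$X = \frac{\sqrt{3577192719266981}}{94439}$ ($X = \sqrt{\left(156410 + \frac{7853}{-94439}\right) + 244678} = \sqrt{\left(156410 + 7853 \left(- \frac{1}{94439}\right)\right) + 244678} = \sqrt{\left(156410 - \frac{7853}{94439}\right) + 244678} = \sqrt{\frac{14771196137}{94439} + 244678} = \sqrt{\frac{37878341779}{94439}} = \frac{\sqrt{3577192719266981}}{94439} \approx 633.32$)
$\frac{1}{h{\left(\frac{-310 + 433}{244 - 78},355 \right)} + X} = \frac{1}{355 + \frac{\sqrt{3577192719266981}}{94439}}$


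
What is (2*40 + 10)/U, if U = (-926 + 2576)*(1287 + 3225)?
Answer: 1/82720 ≈ 1.2089e-5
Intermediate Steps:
U = 7444800 (U = 1650*4512 = 7444800)
(2*40 + 10)/U = (2*40 + 10)/7444800 = (80 + 10)*(1/7444800) = 90*(1/7444800) = 1/82720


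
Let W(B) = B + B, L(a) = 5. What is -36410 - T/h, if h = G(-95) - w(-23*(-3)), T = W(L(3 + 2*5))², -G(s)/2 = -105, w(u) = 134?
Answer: -691815/19 ≈ -36411.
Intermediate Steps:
G(s) = 210 (G(s) = -2*(-105) = 210)
W(B) = 2*B
T = 100 (T = (2*5)² = 10² = 100)
h = 76 (h = 210 - 1*134 = 210 - 134 = 76)
-36410 - T/h = -36410 - 100/76 = -36410 - 1*25/19 = -36410 - 25/19 = -691815/19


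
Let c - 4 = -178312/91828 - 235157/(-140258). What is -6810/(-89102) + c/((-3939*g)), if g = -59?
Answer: 196040517511933433/2564453761566787662 ≈ 0.076445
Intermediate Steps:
c = 12025689749/3219902906 (c = 4 + (-178312/91828 - 235157/(-140258)) = 4 + (-178312*1/91828 - 235157*(-1/140258)) = 4 + (-44578/22957 + 235157/140258) = 4 - 853921875/3219902906 = 12025689749/3219902906 ≈ 3.7348)
-6810/(-89102) + c/((-3939*g)) = -6810/(-89102) + 12025689749/(3219902906*((-3939*(-59)))) = -6810*(-1/89102) + (12025689749/3219902906)/232401 = 3405/44551 + (12025689749/3219902906)*(1/232401) = 3405/44551 + 12025689749/748308655257306 = 196040517511933433/2564453761566787662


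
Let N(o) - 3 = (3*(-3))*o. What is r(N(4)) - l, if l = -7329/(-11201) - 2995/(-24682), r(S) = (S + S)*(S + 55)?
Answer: -401638836437/276463082 ≈ -1452.8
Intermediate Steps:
N(o) = 3 - 9*o (N(o) = 3 + (3*(-3))*o = 3 - 9*o)
r(S) = 2*S*(55 + S) (r(S) = (2*S)*(55 + S) = 2*S*(55 + S))
l = 214441373/276463082 (l = -7329*(-1/11201) - 2995*(-1/24682) = 7329/11201 + 2995/24682 = 214441373/276463082 ≈ 0.77566)
r(N(4)) - l = 2*(3 - 9*4)*(55 + (3 - 9*4)) - 1*214441373/276463082 = 2*(3 - 36)*(55 + (3 - 36)) - 214441373/276463082 = 2*(-33)*(55 - 33) - 214441373/276463082 = 2*(-33)*22 - 214441373/276463082 = -1452 - 214441373/276463082 = -401638836437/276463082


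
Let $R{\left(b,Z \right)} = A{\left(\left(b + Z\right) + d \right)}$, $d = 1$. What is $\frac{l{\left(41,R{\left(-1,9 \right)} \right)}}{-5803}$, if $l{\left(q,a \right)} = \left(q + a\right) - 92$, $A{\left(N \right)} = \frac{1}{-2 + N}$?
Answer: $\frac{356}{40621} \approx 0.0087639$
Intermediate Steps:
$R{\left(b,Z \right)} = \frac{1}{-1 + Z + b}$ ($R{\left(b,Z \right)} = \frac{1}{-2 + \left(\left(b + Z\right) + 1\right)} = \frac{1}{-2 + \left(\left(Z + b\right) + 1\right)} = \frac{1}{-2 + \left(1 + Z + b\right)} = \frac{1}{-1 + Z + b}$)
$l{\left(q,a \right)} = -92 + a + q$ ($l{\left(q,a \right)} = \left(a + q\right) - 92 = -92 + a + q$)
$\frac{l{\left(41,R{\left(-1,9 \right)} \right)}}{-5803} = \frac{-92 + \frac{1}{-1 + 9 - 1} + 41}{-5803} = \left(-92 + \frac{1}{7} + 41\right) \left(- \frac{1}{5803}\right) = \left(- \frac{356}{7}\right) \left(- \frac{1}{5803}\right) = \frac{356}{40621}$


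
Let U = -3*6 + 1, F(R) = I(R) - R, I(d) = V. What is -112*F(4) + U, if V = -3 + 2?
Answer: 543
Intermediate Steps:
V = -1
I(d) = -1
F(R) = -1 - R
U = -17 (U = -18 + 1 = -17)
-112*F(4) + U = -112*(-1 - 1*4) - 17 = -112*(-1 - 4) - 17 = -112*(-5) - 17 = 560 - 17 = 543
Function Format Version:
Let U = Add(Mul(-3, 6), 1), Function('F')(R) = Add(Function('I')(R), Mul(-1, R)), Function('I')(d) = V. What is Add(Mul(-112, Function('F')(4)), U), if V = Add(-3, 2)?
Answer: 543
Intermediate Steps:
V = -1
Function('I')(d) = -1
Function('F')(R) = Add(-1, Mul(-1, R))
U = -17 (U = Add(-18, 1) = -17)
Add(Mul(-112, Function('F')(4)), U) = Add(Mul(-112, Add(-1, Mul(-1, 4))), -17) = Add(Mul(-112, Add(-1, -4)), -17) = Add(Mul(-112, -5), -17) = Add(560, -17) = 543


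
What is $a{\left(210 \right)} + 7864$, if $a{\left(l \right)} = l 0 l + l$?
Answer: $8074$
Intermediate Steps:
$a{\left(l \right)} = l$ ($a{\left(l \right)} = 0 l + l = 0 + l = l$)
$a{\left(210 \right)} + 7864 = 210 + 7864 = 8074$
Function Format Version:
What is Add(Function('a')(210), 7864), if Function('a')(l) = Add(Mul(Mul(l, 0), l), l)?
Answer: 8074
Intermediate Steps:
Function('a')(l) = l (Function('a')(l) = Add(Mul(0, l), l) = Add(0, l) = l)
Add(Function('a')(210), 7864) = Add(210, 7864) = 8074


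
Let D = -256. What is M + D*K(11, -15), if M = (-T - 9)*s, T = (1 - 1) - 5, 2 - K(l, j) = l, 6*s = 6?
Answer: 2300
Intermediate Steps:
s = 1 (s = (1/6)*6 = 1)
K(l, j) = 2 - l
T = -5 (T = 0 - 5 = -5)
M = -4 (M = (-1*(-5) - 9)*1 = (5 - 9)*1 = -4*1 = -4)
M + D*K(11, -15) = -4 - 256*(2 - 1*11) = -4 - 256*(2 - 11) = -4 - 256*(-9) = -4 + 2304 = 2300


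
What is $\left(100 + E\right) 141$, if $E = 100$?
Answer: $28200$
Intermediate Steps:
$\left(100 + E\right) 141 = \left(100 + 100\right) 141 = 200 \cdot 141 = 28200$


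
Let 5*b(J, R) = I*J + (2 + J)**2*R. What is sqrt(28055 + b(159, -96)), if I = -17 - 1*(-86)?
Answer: I*sqrt(467434) ≈ 683.69*I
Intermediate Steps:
I = 69 (I = -17 + 86 = 69)
b(J, R) = 69*J/5 + R*(2 + J)**2/5 (b(J, R) = (69*J + (2 + J)**2*R)/5 = (69*J + R*(2 + J)**2)/5 = 69*J/5 + R*(2 + J)**2/5)
sqrt(28055 + b(159, -96)) = sqrt(28055 + ((69/5)*159 + (1/5)*(-96)*(2 + 159)**2)) = sqrt(28055 + (10971/5 + (1/5)*(-96)*161**2)) = sqrt(28055 + (10971/5 + (1/5)*(-96)*25921)) = sqrt(28055 + (10971/5 - 2488416/5)) = sqrt(28055 - 495489) = sqrt(-467434) = I*sqrt(467434)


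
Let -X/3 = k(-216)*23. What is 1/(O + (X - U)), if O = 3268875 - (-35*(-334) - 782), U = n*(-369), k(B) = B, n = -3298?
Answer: 1/2055909 ≈ 4.8640e-7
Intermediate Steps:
U = 1216962 (U = -3298*(-369) = 1216962)
X = 14904 (X = -(-648)*23 = -3*(-4968) = 14904)
O = 3257967 (O = 3268875 - (11690 - 782) = 3268875 - 1*10908 = 3268875 - 10908 = 3257967)
1/(O + (X - U)) = 1/(3257967 + (14904 - 1*1216962)) = 1/(3257967 + (14904 - 1216962)) = 1/(3257967 - 1202058) = 1/2055909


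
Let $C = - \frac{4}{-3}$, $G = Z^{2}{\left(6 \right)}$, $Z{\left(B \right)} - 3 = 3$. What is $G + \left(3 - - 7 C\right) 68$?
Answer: $\frac{2624}{3} \approx 874.67$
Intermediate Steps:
$Z{\left(B \right)} = 6$ ($Z{\left(B \right)} = 3 + 3 = 6$)
$G = 36$ ($G = 6^{2} = 36$)
$C = \frac{4}{3}$ ($C = \left(-4\right) \left(- \frac{1}{3}\right) = \frac{4}{3} \approx 1.3333$)
$G + \left(3 - - 7 C\right) 68 = 36 + \left(3 - \left(-7\right) \frac{4}{3}\right) 68 = 36 + \left(3 - - \frac{28}{3}\right) 68 = 36 + \left(3 + \frac{28}{3}\right) 68 = 36 + \frac{37}{3} \cdot 68 = 36 + \frac{2516}{3} = \frac{2624}{3}$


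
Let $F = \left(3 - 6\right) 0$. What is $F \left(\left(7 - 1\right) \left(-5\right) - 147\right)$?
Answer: $0$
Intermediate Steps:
$F = 0$ ($F = \left(-3\right) 0 = 0$)
$F \left(\left(7 - 1\right) \left(-5\right) - 147\right) = 0 \left(\left(7 - 1\right) \left(-5\right) - 147\right) = 0 \left(6 \left(-5\right) - 147\right) = 0 \left(-30 - 147\right) = 0 \left(-177\right) = 0$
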